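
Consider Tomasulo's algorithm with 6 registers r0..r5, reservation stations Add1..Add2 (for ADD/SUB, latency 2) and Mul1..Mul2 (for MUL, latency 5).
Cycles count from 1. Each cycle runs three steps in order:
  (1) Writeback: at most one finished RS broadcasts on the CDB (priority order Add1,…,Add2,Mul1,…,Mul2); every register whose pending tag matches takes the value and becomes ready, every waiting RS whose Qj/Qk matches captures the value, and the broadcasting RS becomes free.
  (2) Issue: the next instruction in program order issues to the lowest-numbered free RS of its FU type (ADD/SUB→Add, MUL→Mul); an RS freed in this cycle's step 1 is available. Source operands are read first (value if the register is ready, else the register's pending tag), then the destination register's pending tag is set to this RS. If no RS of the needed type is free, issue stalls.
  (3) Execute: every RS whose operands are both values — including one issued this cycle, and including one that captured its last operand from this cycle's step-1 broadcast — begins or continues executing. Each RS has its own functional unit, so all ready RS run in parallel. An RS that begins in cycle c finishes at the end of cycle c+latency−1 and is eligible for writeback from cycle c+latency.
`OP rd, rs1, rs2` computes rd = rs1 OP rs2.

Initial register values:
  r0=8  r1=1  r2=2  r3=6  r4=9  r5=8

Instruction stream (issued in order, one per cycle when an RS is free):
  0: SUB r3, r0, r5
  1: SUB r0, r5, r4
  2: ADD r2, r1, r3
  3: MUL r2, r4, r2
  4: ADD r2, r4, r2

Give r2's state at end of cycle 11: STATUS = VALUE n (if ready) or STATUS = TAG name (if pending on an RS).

  c1: issue SUB r3<-Add1  regs: r0:8,r1:1,r2:2,r3:Add1,r4:9,r5:8
  c2: issue SUB r0<-Add2  regs: r0:Add2,r1:1,r2:2,r3:Add1,r4:9,r5:8
  c3: CDB Add1=0; issue ADD r2<-Add1  regs: r0:Add2,r1:1,r2:Add1,r3:0,r4:9,r5:8
  c4: CDB Add2=-1; issue MUL r2<-Mul1  regs: r0:-1,r1:1,r2:Mul1,r3:0,r4:9,r5:8
  c5: CDB Add1=1; issue ADD r2<-Add1  regs: r0:-1,r1:1,r2:Add1,r3:0,r4:9,r5:8
  c6: -  regs: r0:-1,r1:1,r2:Add1,r3:0,r4:9,r5:8
  c7: -  regs: r0:-1,r1:1,r2:Add1,r3:0,r4:9,r5:8
  c8: -  regs: r0:-1,r1:1,r2:Add1,r3:0,r4:9,r5:8
  c9: -  regs: r0:-1,r1:1,r2:Add1,r3:0,r4:9,r5:8
  c10: CDB Mul1=9  regs: r0:-1,r1:1,r2:Add1,r3:0,r4:9,r5:8
  c11: -  regs: r0:-1,r1:1,r2:Add1,r3:0,r4:9,r5:8

STATUS = TAG Add1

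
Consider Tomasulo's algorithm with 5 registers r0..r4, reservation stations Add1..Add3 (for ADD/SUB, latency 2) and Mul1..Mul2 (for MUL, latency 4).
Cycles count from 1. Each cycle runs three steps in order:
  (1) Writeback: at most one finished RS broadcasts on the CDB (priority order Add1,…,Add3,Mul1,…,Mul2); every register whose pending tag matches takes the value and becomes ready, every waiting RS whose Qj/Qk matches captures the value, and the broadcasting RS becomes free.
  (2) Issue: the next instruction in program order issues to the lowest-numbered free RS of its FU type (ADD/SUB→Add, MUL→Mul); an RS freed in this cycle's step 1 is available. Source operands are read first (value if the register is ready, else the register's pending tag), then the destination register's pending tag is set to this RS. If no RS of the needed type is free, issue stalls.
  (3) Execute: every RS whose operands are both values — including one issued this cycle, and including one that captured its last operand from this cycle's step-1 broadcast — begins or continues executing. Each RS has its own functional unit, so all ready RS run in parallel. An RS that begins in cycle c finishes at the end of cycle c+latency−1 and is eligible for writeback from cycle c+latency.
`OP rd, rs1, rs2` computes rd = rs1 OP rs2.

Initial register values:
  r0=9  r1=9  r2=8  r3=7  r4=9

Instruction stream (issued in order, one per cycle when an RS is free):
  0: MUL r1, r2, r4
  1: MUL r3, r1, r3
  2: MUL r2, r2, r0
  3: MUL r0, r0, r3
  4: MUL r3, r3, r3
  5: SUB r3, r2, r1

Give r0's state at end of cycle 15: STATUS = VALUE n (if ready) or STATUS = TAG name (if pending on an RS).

  c1: issue MUL r1<-Mul1  regs: r0:9,r1:Mul1,r2:8,r3:7,r4:9
  c2: issue MUL r3<-Mul2  regs: r0:9,r1:Mul1,r2:8,r3:Mul2,r4:9
  c3: stall  regs: r0:9,r1:Mul1,r2:8,r3:Mul2,r4:9
  c4: stall  regs: r0:9,r1:Mul1,r2:8,r3:Mul2,r4:9
  c5: CDB Mul1=72; issue MUL r2<-Mul1  regs: r0:9,r1:72,r2:Mul1,r3:Mul2,r4:9
  c6: stall  regs: r0:9,r1:72,r2:Mul1,r3:Mul2,r4:9
  c7: stall  regs: r0:9,r1:72,r2:Mul1,r3:Mul2,r4:9
  c8: stall  regs: r0:9,r1:72,r2:Mul1,r3:Mul2,r4:9
  c9: CDB Mul1=72; issue MUL r0<-Mul1  regs: r0:Mul1,r1:72,r2:72,r3:Mul2,r4:9
  c10: CDB Mul2=504; issue MUL r3<-Mul2  regs: r0:Mul1,r1:72,r2:72,r3:Mul2,r4:9
  c11: issue SUB r3<-Add1  regs: r0:Mul1,r1:72,r2:72,r3:Add1,r4:9
  c12: -  regs: r0:Mul1,r1:72,r2:72,r3:Add1,r4:9
  c13: CDB Add1=0  regs: r0:Mul1,r1:72,r2:72,r3:0,r4:9
  c14: CDB Mul1=4536  regs: r0:4536,r1:72,r2:72,r3:0,r4:9
  c15: CDB Mul2=254016  regs: r0:4536,r1:72,r2:72,r3:0,r4:9

STATUS = VALUE 4536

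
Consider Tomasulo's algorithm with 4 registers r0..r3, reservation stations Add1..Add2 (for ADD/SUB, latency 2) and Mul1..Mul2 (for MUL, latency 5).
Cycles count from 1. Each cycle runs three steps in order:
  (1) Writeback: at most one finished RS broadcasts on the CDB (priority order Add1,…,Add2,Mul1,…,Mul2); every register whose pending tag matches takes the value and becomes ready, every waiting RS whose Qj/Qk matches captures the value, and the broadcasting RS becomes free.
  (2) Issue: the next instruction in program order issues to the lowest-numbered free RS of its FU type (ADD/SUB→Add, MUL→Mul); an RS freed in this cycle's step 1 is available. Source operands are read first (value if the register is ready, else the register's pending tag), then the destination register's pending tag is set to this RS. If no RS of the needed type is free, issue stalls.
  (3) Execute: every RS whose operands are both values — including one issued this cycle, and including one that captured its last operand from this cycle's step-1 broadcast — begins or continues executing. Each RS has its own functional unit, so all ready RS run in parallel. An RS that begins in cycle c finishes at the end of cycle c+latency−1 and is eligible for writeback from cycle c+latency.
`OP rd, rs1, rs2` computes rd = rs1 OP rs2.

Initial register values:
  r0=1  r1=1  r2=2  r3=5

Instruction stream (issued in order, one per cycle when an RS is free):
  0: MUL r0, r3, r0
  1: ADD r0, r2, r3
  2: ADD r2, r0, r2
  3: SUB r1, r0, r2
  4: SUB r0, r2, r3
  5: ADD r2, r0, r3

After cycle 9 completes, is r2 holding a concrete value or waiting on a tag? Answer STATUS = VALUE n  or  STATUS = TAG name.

  c1: issue MUL r0<-Mul1  regs: r0:Mul1,r1:1,r2:2,r3:5
  c2: issue ADD r0<-Add1  regs: r0:Add1,r1:1,r2:2,r3:5
  c3: issue ADD r2<-Add2  regs: r0:Add1,r1:1,r2:Add2,r3:5
  c4: CDB Add1=7; issue SUB r1<-Add1  regs: r0:7,r1:Add1,r2:Add2,r3:5
  c5: stall  regs: r0:7,r1:Add1,r2:Add2,r3:5
  c6: CDB Add2=9; issue SUB r0<-Add2  regs: r0:Add2,r1:Add1,r2:9,r3:5
  c7: CDB Mul1=5; stall  regs: r0:Add2,r1:Add1,r2:9,r3:5
  c8: CDB Add1=-2; issue ADD r2<-Add1  regs: r0:Add2,r1:-2,r2:Add1,r3:5
  c9: CDB Add2=4  regs: r0:4,r1:-2,r2:Add1,r3:5

STATUS = TAG Add1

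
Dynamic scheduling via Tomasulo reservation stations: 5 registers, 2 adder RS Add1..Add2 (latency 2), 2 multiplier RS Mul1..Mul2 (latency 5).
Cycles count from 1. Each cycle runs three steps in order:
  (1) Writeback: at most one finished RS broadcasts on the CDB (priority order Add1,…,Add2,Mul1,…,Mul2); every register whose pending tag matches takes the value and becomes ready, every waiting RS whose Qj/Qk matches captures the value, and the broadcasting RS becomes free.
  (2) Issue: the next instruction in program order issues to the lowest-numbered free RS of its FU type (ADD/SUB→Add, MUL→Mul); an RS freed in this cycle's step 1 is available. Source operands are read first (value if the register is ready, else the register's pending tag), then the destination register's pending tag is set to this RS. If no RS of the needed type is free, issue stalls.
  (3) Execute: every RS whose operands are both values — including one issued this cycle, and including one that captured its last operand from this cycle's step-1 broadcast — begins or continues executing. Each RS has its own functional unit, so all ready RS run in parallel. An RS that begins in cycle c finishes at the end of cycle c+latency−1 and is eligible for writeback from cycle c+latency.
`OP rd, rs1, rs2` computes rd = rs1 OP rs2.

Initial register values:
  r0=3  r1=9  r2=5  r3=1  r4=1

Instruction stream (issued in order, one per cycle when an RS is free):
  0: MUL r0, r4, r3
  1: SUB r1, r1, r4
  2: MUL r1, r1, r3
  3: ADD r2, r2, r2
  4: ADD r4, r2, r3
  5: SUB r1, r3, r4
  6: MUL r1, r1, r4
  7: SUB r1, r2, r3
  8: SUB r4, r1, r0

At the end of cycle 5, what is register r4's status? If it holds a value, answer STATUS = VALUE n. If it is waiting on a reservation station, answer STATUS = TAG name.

STATUS = TAG Add2

  c1: issue MUL r0<-Mul1  regs: r0:Mul1,r1:9,r2:5,r3:1,r4:1
  c2: issue SUB r1<-Add1  regs: r0:Mul1,r1:Add1,r2:5,r3:1,r4:1
  c3: issue MUL r1<-Mul2  regs: r0:Mul1,r1:Mul2,r2:5,r3:1,r4:1
  c4: CDB Add1=8; issue ADD r2<-Add1  regs: r0:Mul1,r1:Mul2,r2:Add1,r3:1,r4:1
  c5: issue ADD r4<-Add2  regs: r0:Mul1,r1:Mul2,r2:Add1,r3:1,r4:Add2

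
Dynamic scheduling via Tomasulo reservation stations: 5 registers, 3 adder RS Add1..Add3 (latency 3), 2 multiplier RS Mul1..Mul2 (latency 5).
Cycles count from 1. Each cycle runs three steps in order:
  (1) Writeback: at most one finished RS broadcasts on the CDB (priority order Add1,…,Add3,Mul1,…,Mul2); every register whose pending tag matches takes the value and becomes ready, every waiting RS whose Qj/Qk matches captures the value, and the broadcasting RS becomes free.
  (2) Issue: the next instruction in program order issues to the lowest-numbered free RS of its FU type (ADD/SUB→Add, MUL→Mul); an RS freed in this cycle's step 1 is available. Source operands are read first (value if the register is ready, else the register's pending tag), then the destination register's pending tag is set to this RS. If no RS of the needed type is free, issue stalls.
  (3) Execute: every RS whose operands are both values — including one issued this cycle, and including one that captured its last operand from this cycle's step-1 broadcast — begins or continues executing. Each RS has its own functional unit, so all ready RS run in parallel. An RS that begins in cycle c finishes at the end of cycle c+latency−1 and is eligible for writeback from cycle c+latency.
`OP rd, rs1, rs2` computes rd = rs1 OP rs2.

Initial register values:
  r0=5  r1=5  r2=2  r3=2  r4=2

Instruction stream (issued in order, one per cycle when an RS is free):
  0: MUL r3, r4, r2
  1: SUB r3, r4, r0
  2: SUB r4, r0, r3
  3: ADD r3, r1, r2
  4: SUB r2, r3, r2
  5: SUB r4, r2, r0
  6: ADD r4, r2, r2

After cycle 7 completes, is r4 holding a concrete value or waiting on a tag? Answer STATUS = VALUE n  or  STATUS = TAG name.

STATUS = TAG Add3

  c1: issue MUL r3<-Mul1  regs: r0:5,r1:5,r2:2,r3:Mul1,r4:2
  c2: issue SUB r3<-Add1  regs: r0:5,r1:5,r2:2,r3:Add1,r4:2
  c3: issue SUB r4<-Add2  regs: r0:5,r1:5,r2:2,r3:Add1,r4:Add2
  c4: issue ADD r3<-Add3  regs: r0:5,r1:5,r2:2,r3:Add3,r4:Add2
  c5: CDB Add1=-3; issue SUB r2<-Add1  regs: r0:5,r1:5,r2:Add1,r3:Add3,r4:Add2
  c6: CDB Mul1=4; stall  regs: r0:5,r1:5,r2:Add1,r3:Add3,r4:Add2
  c7: CDB Add3=7; issue SUB r4<-Add3  regs: r0:5,r1:5,r2:Add1,r3:7,r4:Add3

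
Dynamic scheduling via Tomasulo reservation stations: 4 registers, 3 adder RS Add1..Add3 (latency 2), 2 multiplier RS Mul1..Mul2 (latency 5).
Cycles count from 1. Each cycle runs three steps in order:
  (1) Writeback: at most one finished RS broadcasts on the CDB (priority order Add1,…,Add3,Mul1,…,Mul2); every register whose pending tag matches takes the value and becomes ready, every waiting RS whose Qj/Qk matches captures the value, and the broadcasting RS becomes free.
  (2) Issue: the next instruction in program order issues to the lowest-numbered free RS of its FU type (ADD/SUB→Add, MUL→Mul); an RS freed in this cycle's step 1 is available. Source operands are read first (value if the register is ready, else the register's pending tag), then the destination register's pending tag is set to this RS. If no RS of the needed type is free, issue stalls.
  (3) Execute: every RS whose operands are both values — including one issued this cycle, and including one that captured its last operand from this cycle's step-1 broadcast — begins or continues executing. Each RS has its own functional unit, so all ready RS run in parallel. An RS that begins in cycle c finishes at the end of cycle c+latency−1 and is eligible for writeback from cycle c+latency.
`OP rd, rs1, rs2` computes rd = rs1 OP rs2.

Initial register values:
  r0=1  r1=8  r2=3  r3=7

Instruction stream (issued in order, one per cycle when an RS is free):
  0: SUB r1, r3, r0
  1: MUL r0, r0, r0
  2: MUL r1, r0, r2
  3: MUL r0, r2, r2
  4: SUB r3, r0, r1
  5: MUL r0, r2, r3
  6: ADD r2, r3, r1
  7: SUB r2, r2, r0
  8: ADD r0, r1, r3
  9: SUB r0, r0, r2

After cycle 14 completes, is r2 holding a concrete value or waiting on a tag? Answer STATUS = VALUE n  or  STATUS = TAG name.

STATUS = TAG Add3

c1: issue SUB r1<-Add1 | r0:1,r1:Add1,r2:3,r3:7
c2: issue MUL r0<-Mul1 | r0:Mul1,r1:Add1,r2:3,r3:7
c3: CDB Add1=6; issue MUL r1<-Mul2 | r0:Mul1,r1:Mul2,r2:3,r3:7
c4: stall | r0:Mul1,r1:Mul2,r2:3,r3:7
c5: stall | r0:Mul1,r1:Mul2,r2:3,r3:7
c6: stall | r0:Mul1,r1:Mul2,r2:3,r3:7
c7: CDB Mul1=1; issue MUL r0<-Mul1 | r0:Mul1,r1:Mul2,r2:3,r3:7
c8: issue SUB r3<-Add1 | r0:Mul1,r1:Mul2,r2:3,r3:Add1
c9: stall | r0:Mul1,r1:Mul2,r2:3,r3:Add1
c10: stall | r0:Mul1,r1:Mul2,r2:3,r3:Add1
c11: stall | r0:Mul1,r1:Mul2,r2:3,r3:Add1
c12: CDB Mul1=9; issue MUL r0<-Mul1 | r0:Mul1,r1:Mul2,r2:3,r3:Add1
c13: CDB Mul2=3; issue ADD r2<-Add2 | r0:Mul1,r1:3,r2:Add2,r3:Add1
c14: issue SUB r2<-Add3 | r0:Mul1,r1:3,r2:Add3,r3:Add1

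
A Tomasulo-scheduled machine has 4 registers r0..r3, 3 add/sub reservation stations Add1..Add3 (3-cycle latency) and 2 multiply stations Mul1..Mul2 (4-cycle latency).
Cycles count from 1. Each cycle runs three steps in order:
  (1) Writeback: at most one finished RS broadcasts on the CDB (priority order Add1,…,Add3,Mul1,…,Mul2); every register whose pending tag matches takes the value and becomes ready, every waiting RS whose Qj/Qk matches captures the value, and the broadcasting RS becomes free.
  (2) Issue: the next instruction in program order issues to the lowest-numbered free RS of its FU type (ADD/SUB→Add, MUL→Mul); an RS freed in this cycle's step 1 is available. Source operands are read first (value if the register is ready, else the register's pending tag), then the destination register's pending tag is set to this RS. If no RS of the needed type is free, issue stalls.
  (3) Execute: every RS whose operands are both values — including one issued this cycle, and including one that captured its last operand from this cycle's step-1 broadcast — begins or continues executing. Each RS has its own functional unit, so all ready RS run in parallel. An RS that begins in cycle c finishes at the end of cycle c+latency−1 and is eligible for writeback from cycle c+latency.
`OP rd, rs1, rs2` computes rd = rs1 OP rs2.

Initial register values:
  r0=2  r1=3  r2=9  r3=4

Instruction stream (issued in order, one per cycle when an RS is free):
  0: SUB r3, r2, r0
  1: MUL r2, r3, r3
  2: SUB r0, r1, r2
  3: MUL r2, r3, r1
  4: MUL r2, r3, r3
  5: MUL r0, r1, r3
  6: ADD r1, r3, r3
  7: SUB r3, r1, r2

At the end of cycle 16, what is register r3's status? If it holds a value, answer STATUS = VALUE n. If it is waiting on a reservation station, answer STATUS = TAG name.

  c1: issue SUB r3<-Add1  regs: r0:2,r1:3,r2:9,r3:Add1
  c2: issue MUL r2<-Mul1  regs: r0:2,r1:3,r2:Mul1,r3:Add1
  c3: issue SUB r0<-Add2  regs: r0:Add2,r1:3,r2:Mul1,r3:Add1
  c4: CDB Add1=7; issue MUL r2<-Mul2  regs: r0:Add2,r1:3,r2:Mul2,r3:7
  c5: stall  regs: r0:Add2,r1:3,r2:Mul2,r3:7
  c6: stall  regs: r0:Add2,r1:3,r2:Mul2,r3:7
  c7: stall  regs: r0:Add2,r1:3,r2:Mul2,r3:7
  c8: CDB Mul1=49; issue MUL r2<-Mul1  regs: r0:Add2,r1:3,r2:Mul1,r3:7
  c9: CDB Mul2=21; issue MUL r0<-Mul2  regs: r0:Mul2,r1:3,r2:Mul1,r3:7
  c10: issue ADD r1<-Add1  regs: r0:Mul2,r1:Add1,r2:Mul1,r3:7
  c11: CDB Add2=-46; issue SUB r3<-Add2  regs: r0:Mul2,r1:Add1,r2:Mul1,r3:Add2
  c12: CDB Mul1=49  regs: r0:Mul2,r1:Add1,r2:49,r3:Add2
  c13: CDB Add1=14  regs: r0:Mul2,r1:14,r2:49,r3:Add2
  c14: CDB Mul2=21  regs: r0:21,r1:14,r2:49,r3:Add2
  c15: -  regs: r0:21,r1:14,r2:49,r3:Add2
  c16: CDB Add2=-35  regs: r0:21,r1:14,r2:49,r3:-35

STATUS = VALUE -35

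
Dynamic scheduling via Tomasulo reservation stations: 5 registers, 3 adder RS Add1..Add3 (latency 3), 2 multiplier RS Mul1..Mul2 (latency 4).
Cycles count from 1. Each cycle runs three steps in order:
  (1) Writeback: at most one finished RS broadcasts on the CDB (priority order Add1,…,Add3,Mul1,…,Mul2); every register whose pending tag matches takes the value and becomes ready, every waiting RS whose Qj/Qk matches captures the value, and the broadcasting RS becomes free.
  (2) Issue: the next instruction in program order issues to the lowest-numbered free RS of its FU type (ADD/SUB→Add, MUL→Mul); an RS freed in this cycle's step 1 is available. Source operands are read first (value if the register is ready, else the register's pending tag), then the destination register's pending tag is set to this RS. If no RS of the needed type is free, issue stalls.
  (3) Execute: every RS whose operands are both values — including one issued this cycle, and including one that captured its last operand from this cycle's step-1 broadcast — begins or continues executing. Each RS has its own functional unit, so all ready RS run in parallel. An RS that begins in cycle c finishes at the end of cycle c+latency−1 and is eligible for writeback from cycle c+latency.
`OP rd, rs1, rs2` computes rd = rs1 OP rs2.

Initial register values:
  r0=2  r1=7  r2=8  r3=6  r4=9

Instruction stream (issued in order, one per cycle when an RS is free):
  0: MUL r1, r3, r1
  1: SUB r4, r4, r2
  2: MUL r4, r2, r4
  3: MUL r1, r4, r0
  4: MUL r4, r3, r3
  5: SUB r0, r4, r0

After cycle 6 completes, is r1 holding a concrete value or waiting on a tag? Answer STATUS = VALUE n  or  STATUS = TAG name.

cycle 1: issue MUL r1<-Mul1 // r0:2,r1:Mul1,r2:8,r3:6,r4:9
cycle 2: issue SUB r4<-Add1 // r0:2,r1:Mul1,r2:8,r3:6,r4:Add1
cycle 3: issue MUL r4<-Mul2 // r0:2,r1:Mul1,r2:8,r3:6,r4:Mul2
cycle 4: stall // r0:2,r1:Mul1,r2:8,r3:6,r4:Mul2
cycle 5: CDB Add1=1; stall // r0:2,r1:Mul1,r2:8,r3:6,r4:Mul2
cycle 6: CDB Mul1=42; issue MUL r1<-Mul1 // r0:2,r1:Mul1,r2:8,r3:6,r4:Mul2

STATUS = TAG Mul1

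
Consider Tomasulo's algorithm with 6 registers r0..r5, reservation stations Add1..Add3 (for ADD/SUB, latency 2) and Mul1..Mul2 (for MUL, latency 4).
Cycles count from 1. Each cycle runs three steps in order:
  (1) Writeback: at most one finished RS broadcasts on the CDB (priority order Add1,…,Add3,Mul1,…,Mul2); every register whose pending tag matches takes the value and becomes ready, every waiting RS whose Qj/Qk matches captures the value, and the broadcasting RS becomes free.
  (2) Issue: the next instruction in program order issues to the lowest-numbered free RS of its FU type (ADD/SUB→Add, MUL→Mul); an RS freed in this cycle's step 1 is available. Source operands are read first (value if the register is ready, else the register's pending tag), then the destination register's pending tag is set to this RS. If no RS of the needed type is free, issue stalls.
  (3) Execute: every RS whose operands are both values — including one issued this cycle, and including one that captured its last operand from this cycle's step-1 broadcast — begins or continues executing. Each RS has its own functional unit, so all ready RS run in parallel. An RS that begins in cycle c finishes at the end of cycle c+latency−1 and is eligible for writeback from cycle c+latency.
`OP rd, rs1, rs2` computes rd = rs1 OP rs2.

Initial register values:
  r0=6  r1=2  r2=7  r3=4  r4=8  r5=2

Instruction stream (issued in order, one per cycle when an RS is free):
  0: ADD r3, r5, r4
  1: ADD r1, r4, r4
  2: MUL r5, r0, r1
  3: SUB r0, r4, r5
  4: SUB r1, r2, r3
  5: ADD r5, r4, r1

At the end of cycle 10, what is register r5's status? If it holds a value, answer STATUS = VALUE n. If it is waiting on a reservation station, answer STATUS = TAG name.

STATUS = VALUE 5

c1: issue ADD r3<-Add1 | r0:6,r1:2,r2:7,r3:Add1,r4:8,r5:2
c2: issue ADD r1<-Add2 | r0:6,r1:Add2,r2:7,r3:Add1,r4:8,r5:2
c3: CDB Add1=10; issue MUL r5<-Mul1 | r0:6,r1:Add2,r2:7,r3:10,r4:8,r5:Mul1
c4: CDB Add2=16; issue SUB r0<-Add1 | r0:Add1,r1:16,r2:7,r3:10,r4:8,r5:Mul1
c5: issue SUB r1<-Add2 | r0:Add1,r1:Add2,r2:7,r3:10,r4:8,r5:Mul1
c6: issue ADD r5<-Add3 | r0:Add1,r1:Add2,r2:7,r3:10,r4:8,r5:Add3
c7: CDB Add2=-3 | r0:Add1,r1:-3,r2:7,r3:10,r4:8,r5:Add3
c8: CDB Mul1=96 | r0:Add1,r1:-3,r2:7,r3:10,r4:8,r5:Add3
c9: CDB Add3=5 | r0:Add1,r1:-3,r2:7,r3:10,r4:8,r5:5
c10: CDB Add1=-88 | r0:-88,r1:-3,r2:7,r3:10,r4:8,r5:5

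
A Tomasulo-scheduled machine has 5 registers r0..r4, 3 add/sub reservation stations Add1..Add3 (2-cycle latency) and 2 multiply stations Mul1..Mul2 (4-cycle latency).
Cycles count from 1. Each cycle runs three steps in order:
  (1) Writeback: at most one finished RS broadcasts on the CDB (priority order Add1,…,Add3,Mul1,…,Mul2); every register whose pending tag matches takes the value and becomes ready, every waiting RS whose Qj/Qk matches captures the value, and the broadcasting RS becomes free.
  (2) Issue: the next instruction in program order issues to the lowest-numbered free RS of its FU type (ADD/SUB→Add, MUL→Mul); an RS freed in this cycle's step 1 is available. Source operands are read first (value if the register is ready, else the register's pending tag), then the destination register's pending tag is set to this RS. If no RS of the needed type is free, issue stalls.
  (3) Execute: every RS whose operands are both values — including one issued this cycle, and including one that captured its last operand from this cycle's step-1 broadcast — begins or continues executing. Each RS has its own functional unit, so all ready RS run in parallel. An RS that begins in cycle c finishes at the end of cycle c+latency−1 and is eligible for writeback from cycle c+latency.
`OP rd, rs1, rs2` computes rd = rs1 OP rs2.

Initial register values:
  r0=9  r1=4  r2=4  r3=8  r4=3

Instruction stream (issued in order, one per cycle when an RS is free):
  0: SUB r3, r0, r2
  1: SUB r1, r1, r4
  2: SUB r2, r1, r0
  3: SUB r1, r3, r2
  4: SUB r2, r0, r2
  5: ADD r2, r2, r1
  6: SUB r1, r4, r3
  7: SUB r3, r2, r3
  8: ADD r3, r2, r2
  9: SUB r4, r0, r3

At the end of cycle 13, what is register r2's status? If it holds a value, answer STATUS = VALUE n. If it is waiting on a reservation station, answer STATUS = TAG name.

STATUS = VALUE 30

cycle 1: issue SUB r3<-Add1 // r0:9,r1:4,r2:4,r3:Add1,r4:3
cycle 2: issue SUB r1<-Add2 // r0:9,r1:Add2,r2:4,r3:Add1,r4:3
cycle 3: CDB Add1=5; issue SUB r2<-Add1 // r0:9,r1:Add2,r2:Add1,r3:5,r4:3
cycle 4: CDB Add2=1; issue SUB r1<-Add2 // r0:9,r1:Add2,r2:Add1,r3:5,r4:3
cycle 5: issue SUB r2<-Add3 // r0:9,r1:Add2,r2:Add3,r3:5,r4:3
cycle 6: CDB Add1=-8; issue ADD r2<-Add1 // r0:9,r1:Add2,r2:Add1,r3:5,r4:3
cycle 7: stall // r0:9,r1:Add2,r2:Add1,r3:5,r4:3
cycle 8: CDB Add2=13; issue SUB r1<-Add2 // r0:9,r1:Add2,r2:Add1,r3:5,r4:3
cycle 9: CDB Add3=17; issue SUB r3<-Add3 // r0:9,r1:Add2,r2:Add1,r3:Add3,r4:3
cycle 10: CDB Add2=-2; issue ADD r3<-Add2 // r0:9,r1:-2,r2:Add1,r3:Add2,r4:3
cycle 11: CDB Add1=30; issue SUB r4<-Add1 // r0:9,r1:-2,r2:30,r3:Add2,r4:Add1
cycle 12: - // r0:9,r1:-2,r2:30,r3:Add2,r4:Add1
cycle 13: CDB Add2=60 // r0:9,r1:-2,r2:30,r3:60,r4:Add1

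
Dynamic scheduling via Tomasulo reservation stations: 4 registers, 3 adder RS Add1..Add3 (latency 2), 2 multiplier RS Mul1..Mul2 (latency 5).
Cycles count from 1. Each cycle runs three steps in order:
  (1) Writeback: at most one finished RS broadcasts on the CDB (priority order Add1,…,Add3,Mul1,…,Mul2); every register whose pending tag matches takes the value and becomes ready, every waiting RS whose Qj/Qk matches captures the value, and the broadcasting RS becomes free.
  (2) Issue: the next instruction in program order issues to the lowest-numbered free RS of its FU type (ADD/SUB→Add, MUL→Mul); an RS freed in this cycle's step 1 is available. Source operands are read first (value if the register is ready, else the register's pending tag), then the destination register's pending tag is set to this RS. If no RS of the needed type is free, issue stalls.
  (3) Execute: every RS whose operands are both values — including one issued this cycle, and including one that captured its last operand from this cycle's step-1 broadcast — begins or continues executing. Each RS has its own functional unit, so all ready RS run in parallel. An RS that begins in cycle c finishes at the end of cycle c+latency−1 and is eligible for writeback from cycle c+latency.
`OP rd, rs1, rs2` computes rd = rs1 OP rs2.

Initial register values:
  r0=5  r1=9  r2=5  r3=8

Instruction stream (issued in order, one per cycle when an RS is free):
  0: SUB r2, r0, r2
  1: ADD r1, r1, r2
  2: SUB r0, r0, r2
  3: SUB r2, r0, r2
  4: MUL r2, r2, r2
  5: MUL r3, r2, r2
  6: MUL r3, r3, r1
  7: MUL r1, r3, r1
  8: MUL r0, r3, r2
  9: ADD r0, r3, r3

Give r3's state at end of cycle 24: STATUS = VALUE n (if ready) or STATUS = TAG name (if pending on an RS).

c1: issue SUB r2<-Add1 | r0:5,r1:9,r2:Add1,r3:8
c2: issue ADD r1<-Add2 | r0:5,r1:Add2,r2:Add1,r3:8
c3: CDB Add1=0; issue SUB r0<-Add1 | r0:Add1,r1:Add2,r2:0,r3:8
c4: issue SUB r2<-Add3 | r0:Add1,r1:Add2,r2:Add3,r3:8
c5: CDB Add1=5; issue MUL r2<-Mul1 | r0:5,r1:Add2,r2:Mul1,r3:8
c6: CDB Add2=9; issue MUL r3<-Mul2 | r0:5,r1:9,r2:Mul1,r3:Mul2
c7: CDB Add3=5; stall | r0:5,r1:9,r2:Mul1,r3:Mul2
c8: stall | r0:5,r1:9,r2:Mul1,r3:Mul2
c9: stall | r0:5,r1:9,r2:Mul1,r3:Mul2
c10: stall | r0:5,r1:9,r2:Mul1,r3:Mul2
c11: stall | r0:5,r1:9,r2:Mul1,r3:Mul2
c12: CDB Mul1=25; issue MUL r3<-Mul1 | r0:5,r1:9,r2:25,r3:Mul1
c13: stall | r0:5,r1:9,r2:25,r3:Mul1
c14: stall | r0:5,r1:9,r2:25,r3:Mul1
c15: stall | r0:5,r1:9,r2:25,r3:Mul1
c16: stall | r0:5,r1:9,r2:25,r3:Mul1
c17: CDB Mul2=625; issue MUL r1<-Mul2 | r0:5,r1:Mul2,r2:25,r3:Mul1
c18: stall | r0:5,r1:Mul2,r2:25,r3:Mul1
c19: stall | r0:5,r1:Mul2,r2:25,r3:Mul1
c20: stall | r0:5,r1:Mul2,r2:25,r3:Mul1
c21: stall | r0:5,r1:Mul2,r2:25,r3:Mul1
c22: CDB Mul1=5625; issue MUL r0<-Mul1 | r0:Mul1,r1:Mul2,r2:25,r3:5625
c23: issue ADD r0<-Add1 | r0:Add1,r1:Mul2,r2:25,r3:5625
c24: - | r0:Add1,r1:Mul2,r2:25,r3:5625

STATUS = VALUE 5625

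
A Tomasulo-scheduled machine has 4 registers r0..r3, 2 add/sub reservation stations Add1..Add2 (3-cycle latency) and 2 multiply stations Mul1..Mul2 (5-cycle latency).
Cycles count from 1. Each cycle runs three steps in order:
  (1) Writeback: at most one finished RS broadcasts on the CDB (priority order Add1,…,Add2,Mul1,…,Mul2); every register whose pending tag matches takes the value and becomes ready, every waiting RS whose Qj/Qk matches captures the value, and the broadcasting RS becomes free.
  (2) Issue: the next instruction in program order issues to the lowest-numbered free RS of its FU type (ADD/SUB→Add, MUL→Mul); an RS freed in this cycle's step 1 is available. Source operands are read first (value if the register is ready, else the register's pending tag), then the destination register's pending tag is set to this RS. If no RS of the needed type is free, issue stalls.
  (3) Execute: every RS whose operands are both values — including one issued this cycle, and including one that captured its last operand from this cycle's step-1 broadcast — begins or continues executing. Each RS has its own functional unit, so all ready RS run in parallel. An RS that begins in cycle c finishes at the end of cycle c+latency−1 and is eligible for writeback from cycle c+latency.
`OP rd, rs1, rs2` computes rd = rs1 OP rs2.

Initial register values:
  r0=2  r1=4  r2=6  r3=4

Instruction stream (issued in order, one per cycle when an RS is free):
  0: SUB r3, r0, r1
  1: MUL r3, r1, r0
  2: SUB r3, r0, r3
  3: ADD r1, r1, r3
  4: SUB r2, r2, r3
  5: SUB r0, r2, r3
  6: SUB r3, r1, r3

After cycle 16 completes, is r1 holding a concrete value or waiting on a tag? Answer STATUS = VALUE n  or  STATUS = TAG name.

c1: issue SUB r3<-Add1 | r0:2,r1:4,r2:6,r3:Add1
c2: issue MUL r3<-Mul1 | r0:2,r1:4,r2:6,r3:Mul1
c3: issue SUB r3<-Add2 | r0:2,r1:4,r2:6,r3:Add2
c4: CDB Add1=-2; issue ADD r1<-Add1 | r0:2,r1:Add1,r2:6,r3:Add2
c5: stall | r0:2,r1:Add1,r2:6,r3:Add2
c6: stall | r0:2,r1:Add1,r2:6,r3:Add2
c7: CDB Mul1=8; stall | r0:2,r1:Add1,r2:6,r3:Add2
c8: stall | r0:2,r1:Add1,r2:6,r3:Add2
c9: stall | r0:2,r1:Add1,r2:6,r3:Add2
c10: CDB Add2=-6; issue SUB r2<-Add2 | r0:2,r1:Add1,r2:Add2,r3:-6
c11: stall | r0:2,r1:Add1,r2:Add2,r3:-6
c12: stall | r0:2,r1:Add1,r2:Add2,r3:-6
c13: CDB Add1=-2; issue SUB r0<-Add1 | r0:Add1,r1:-2,r2:Add2,r3:-6
c14: CDB Add2=12; issue SUB r3<-Add2 | r0:Add1,r1:-2,r2:12,r3:Add2
c15: - | r0:Add1,r1:-2,r2:12,r3:Add2
c16: - | r0:Add1,r1:-2,r2:12,r3:Add2

STATUS = VALUE -2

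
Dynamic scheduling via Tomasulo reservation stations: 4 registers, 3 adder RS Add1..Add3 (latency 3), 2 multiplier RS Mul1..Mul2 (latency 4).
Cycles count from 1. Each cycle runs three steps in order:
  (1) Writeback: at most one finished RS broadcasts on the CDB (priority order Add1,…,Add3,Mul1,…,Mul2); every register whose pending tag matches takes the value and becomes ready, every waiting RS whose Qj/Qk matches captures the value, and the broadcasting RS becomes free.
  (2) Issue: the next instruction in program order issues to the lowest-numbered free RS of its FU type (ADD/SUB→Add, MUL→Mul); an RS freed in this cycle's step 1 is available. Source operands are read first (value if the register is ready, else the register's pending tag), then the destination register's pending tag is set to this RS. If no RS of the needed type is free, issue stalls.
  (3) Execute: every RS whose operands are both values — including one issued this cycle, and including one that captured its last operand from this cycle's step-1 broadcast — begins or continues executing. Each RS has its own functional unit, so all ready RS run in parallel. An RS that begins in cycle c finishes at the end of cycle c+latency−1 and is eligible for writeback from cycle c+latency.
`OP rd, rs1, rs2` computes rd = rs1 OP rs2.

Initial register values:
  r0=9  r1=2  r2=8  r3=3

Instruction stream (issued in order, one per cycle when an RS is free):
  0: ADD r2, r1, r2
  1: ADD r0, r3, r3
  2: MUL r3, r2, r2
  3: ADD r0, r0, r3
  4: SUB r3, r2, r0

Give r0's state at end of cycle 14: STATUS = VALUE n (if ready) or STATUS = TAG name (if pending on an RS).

STATUS = VALUE 106

c1: issue ADD r2<-Add1 | r0:9,r1:2,r2:Add1,r3:3
c2: issue ADD r0<-Add2 | r0:Add2,r1:2,r2:Add1,r3:3
c3: issue MUL r3<-Mul1 | r0:Add2,r1:2,r2:Add1,r3:Mul1
c4: CDB Add1=10; issue ADD r0<-Add1 | r0:Add1,r1:2,r2:10,r3:Mul1
c5: CDB Add2=6; issue SUB r3<-Add2 | r0:Add1,r1:2,r2:10,r3:Add2
c6: - | r0:Add1,r1:2,r2:10,r3:Add2
c7: - | r0:Add1,r1:2,r2:10,r3:Add2
c8: CDB Mul1=100 | r0:Add1,r1:2,r2:10,r3:Add2
c9: - | r0:Add1,r1:2,r2:10,r3:Add2
c10: - | r0:Add1,r1:2,r2:10,r3:Add2
c11: CDB Add1=106 | r0:106,r1:2,r2:10,r3:Add2
c12: - | r0:106,r1:2,r2:10,r3:Add2
c13: - | r0:106,r1:2,r2:10,r3:Add2
c14: CDB Add2=-96 | r0:106,r1:2,r2:10,r3:-96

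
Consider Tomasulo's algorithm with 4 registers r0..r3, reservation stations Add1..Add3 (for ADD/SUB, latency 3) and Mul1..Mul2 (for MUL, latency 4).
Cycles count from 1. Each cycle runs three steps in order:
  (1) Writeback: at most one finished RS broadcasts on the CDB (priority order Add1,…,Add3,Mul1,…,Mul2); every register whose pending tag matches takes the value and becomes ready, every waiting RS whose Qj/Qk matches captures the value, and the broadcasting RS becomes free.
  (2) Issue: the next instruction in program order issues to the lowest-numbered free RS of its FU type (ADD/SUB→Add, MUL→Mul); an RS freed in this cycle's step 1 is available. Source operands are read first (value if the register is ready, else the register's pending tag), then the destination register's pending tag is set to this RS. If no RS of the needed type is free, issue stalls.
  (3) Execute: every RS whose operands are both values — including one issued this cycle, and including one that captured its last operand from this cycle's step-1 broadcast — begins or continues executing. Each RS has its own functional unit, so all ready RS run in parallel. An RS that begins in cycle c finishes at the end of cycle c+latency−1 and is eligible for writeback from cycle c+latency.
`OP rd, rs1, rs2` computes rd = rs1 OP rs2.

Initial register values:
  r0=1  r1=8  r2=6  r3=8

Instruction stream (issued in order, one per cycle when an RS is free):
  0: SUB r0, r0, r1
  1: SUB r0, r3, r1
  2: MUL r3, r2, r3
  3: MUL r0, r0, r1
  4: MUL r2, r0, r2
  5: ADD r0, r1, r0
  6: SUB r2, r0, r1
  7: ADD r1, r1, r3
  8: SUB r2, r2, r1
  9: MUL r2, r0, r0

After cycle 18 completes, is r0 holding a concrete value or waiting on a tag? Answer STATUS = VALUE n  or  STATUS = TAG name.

c1: issue SUB r0<-Add1 | r0:Add1,r1:8,r2:6,r3:8
c2: issue SUB r0<-Add2 | r0:Add2,r1:8,r2:6,r3:8
c3: issue MUL r3<-Mul1 | r0:Add2,r1:8,r2:6,r3:Mul1
c4: CDB Add1=-7; issue MUL r0<-Mul2 | r0:Mul2,r1:8,r2:6,r3:Mul1
c5: CDB Add2=0; stall | r0:Mul2,r1:8,r2:6,r3:Mul1
c6: stall | r0:Mul2,r1:8,r2:6,r3:Mul1
c7: CDB Mul1=48; issue MUL r2<-Mul1 | r0:Mul2,r1:8,r2:Mul1,r3:48
c8: issue ADD r0<-Add1 | r0:Add1,r1:8,r2:Mul1,r3:48
c9: CDB Mul2=0; issue SUB r2<-Add2 | r0:Add1,r1:8,r2:Add2,r3:48
c10: issue ADD r1<-Add3 | r0:Add1,r1:Add3,r2:Add2,r3:48
c11: stall | r0:Add1,r1:Add3,r2:Add2,r3:48
c12: CDB Add1=8; issue SUB r2<-Add1 | r0:8,r1:Add3,r2:Add1,r3:48
c13: CDB Add3=56; issue MUL r2<-Mul2 | r0:8,r1:56,r2:Mul2,r3:48
c14: CDB Mul1=0 | r0:8,r1:56,r2:Mul2,r3:48
c15: CDB Add2=0 | r0:8,r1:56,r2:Mul2,r3:48
c16: - | r0:8,r1:56,r2:Mul2,r3:48
c17: CDB Mul2=64 | r0:8,r1:56,r2:64,r3:48
c18: CDB Add1=-56 | r0:8,r1:56,r2:64,r3:48

STATUS = VALUE 8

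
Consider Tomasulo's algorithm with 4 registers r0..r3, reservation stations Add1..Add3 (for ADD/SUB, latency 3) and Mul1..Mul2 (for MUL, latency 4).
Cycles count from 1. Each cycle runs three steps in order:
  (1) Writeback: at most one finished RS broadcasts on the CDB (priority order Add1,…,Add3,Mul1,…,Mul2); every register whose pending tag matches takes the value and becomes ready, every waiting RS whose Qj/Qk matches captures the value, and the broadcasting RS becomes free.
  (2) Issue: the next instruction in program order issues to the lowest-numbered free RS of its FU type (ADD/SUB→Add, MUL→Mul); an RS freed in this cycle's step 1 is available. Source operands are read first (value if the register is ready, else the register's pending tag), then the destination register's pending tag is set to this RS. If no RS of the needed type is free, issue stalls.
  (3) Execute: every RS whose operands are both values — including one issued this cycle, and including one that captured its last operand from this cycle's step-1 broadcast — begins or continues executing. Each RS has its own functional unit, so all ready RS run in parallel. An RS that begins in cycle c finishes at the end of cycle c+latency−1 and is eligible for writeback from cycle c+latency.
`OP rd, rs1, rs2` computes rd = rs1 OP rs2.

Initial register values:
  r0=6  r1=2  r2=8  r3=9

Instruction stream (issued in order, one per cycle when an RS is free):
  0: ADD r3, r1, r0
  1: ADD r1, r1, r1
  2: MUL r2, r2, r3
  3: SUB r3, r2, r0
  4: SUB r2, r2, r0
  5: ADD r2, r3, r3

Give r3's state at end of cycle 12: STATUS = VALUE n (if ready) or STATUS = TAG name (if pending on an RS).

c1: issue ADD r3<-Add1 | r0:6,r1:2,r2:8,r3:Add1
c2: issue ADD r1<-Add2 | r0:6,r1:Add2,r2:8,r3:Add1
c3: issue MUL r2<-Mul1 | r0:6,r1:Add2,r2:Mul1,r3:Add1
c4: CDB Add1=8; issue SUB r3<-Add1 | r0:6,r1:Add2,r2:Mul1,r3:Add1
c5: CDB Add2=4; issue SUB r2<-Add2 | r0:6,r1:4,r2:Add2,r3:Add1
c6: issue ADD r2<-Add3 | r0:6,r1:4,r2:Add3,r3:Add1
c7: - | r0:6,r1:4,r2:Add3,r3:Add1
c8: CDB Mul1=64 | r0:6,r1:4,r2:Add3,r3:Add1
c9: - | r0:6,r1:4,r2:Add3,r3:Add1
c10: - | r0:6,r1:4,r2:Add3,r3:Add1
c11: CDB Add1=58 | r0:6,r1:4,r2:Add3,r3:58
c12: CDB Add2=58 | r0:6,r1:4,r2:Add3,r3:58

STATUS = VALUE 58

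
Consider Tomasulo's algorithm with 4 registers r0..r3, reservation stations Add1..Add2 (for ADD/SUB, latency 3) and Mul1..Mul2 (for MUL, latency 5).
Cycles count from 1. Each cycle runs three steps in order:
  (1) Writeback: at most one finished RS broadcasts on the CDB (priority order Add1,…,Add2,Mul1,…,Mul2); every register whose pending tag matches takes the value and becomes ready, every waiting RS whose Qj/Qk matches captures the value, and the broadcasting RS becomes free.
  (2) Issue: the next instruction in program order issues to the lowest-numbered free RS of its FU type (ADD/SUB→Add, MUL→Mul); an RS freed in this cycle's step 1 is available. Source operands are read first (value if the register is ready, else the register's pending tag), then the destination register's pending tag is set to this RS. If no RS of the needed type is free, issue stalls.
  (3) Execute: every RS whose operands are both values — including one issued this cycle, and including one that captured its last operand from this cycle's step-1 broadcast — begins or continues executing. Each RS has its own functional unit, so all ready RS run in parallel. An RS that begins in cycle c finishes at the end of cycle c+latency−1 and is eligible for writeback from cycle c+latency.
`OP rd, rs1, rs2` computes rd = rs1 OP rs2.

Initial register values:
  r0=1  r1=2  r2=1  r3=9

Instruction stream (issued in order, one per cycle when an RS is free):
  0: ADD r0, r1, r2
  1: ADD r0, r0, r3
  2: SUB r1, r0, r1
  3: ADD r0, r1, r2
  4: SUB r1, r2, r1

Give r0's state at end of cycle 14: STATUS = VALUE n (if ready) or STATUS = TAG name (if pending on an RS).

  c1: issue ADD r0<-Add1  regs: r0:Add1,r1:2,r2:1,r3:9
  c2: issue ADD r0<-Add2  regs: r0:Add2,r1:2,r2:1,r3:9
  c3: stall  regs: r0:Add2,r1:2,r2:1,r3:9
  c4: CDB Add1=3; issue SUB r1<-Add1  regs: r0:Add2,r1:Add1,r2:1,r3:9
  c5: stall  regs: r0:Add2,r1:Add1,r2:1,r3:9
  c6: stall  regs: r0:Add2,r1:Add1,r2:1,r3:9
  c7: CDB Add2=12; issue ADD r0<-Add2  regs: r0:Add2,r1:Add1,r2:1,r3:9
  c8: stall  regs: r0:Add2,r1:Add1,r2:1,r3:9
  c9: stall  regs: r0:Add2,r1:Add1,r2:1,r3:9
  c10: CDB Add1=10; issue SUB r1<-Add1  regs: r0:Add2,r1:Add1,r2:1,r3:9
  c11: -  regs: r0:Add2,r1:Add1,r2:1,r3:9
  c12: -  regs: r0:Add2,r1:Add1,r2:1,r3:9
  c13: CDB Add1=-9  regs: r0:Add2,r1:-9,r2:1,r3:9
  c14: CDB Add2=11  regs: r0:11,r1:-9,r2:1,r3:9

STATUS = VALUE 11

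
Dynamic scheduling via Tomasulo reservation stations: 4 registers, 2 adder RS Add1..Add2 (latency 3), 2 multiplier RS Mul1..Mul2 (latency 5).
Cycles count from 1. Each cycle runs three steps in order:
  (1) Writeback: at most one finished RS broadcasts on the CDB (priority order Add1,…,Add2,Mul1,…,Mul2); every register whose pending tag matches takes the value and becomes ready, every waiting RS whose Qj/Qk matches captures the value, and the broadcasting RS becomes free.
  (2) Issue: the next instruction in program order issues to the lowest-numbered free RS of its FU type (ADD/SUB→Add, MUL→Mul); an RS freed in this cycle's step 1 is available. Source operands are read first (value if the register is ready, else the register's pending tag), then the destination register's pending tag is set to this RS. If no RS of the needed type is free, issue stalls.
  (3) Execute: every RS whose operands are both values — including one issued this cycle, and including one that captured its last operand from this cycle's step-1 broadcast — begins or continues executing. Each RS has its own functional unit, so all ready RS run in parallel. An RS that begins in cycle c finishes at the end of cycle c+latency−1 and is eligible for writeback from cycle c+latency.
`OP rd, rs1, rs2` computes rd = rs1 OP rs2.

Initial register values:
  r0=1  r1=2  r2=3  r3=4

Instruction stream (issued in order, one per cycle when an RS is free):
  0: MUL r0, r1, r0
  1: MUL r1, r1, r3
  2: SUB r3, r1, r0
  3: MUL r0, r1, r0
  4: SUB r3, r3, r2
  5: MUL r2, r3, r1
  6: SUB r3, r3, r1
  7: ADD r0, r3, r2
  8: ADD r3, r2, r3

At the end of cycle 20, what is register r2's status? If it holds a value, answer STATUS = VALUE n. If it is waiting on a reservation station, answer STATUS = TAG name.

STATUS = VALUE 24

c1: issue MUL r0<-Mul1 | r0:Mul1,r1:2,r2:3,r3:4
c2: issue MUL r1<-Mul2 | r0:Mul1,r1:Mul2,r2:3,r3:4
c3: issue SUB r3<-Add1 | r0:Mul1,r1:Mul2,r2:3,r3:Add1
c4: stall | r0:Mul1,r1:Mul2,r2:3,r3:Add1
c5: stall | r0:Mul1,r1:Mul2,r2:3,r3:Add1
c6: CDB Mul1=2; issue MUL r0<-Mul1 | r0:Mul1,r1:Mul2,r2:3,r3:Add1
c7: CDB Mul2=8; issue SUB r3<-Add2 | r0:Mul1,r1:8,r2:3,r3:Add2
c8: issue MUL r2<-Mul2 | r0:Mul1,r1:8,r2:Mul2,r3:Add2
c9: stall | r0:Mul1,r1:8,r2:Mul2,r3:Add2
c10: CDB Add1=6; issue SUB r3<-Add1 | r0:Mul1,r1:8,r2:Mul2,r3:Add1
c11: stall | r0:Mul1,r1:8,r2:Mul2,r3:Add1
c12: CDB Mul1=16; stall | r0:16,r1:8,r2:Mul2,r3:Add1
c13: CDB Add2=3; issue ADD r0<-Add2 | r0:Add2,r1:8,r2:Mul2,r3:Add1
c14: stall | r0:Add2,r1:8,r2:Mul2,r3:Add1
c15: stall | r0:Add2,r1:8,r2:Mul2,r3:Add1
c16: CDB Add1=-5; issue ADD r3<-Add1 | r0:Add2,r1:8,r2:Mul2,r3:Add1
c17: - | r0:Add2,r1:8,r2:Mul2,r3:Add1
c18: CDB Mul2=24 | r0:Add2,r1:8,r2:24,r3:Add1
c19: - | r0:Add2,r1:8,r2:24,r3:Add1
c20: - | r0:Add2,r1:8,r2:24,r3:Add1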